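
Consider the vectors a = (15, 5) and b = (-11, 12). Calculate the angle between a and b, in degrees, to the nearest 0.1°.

114.1

a · b = 15·(-11) + 5·12 = -165 + 60 = -105
|a|² = 225 + 25 = 250,  |a| = √250 ≈ 15.811388
|b|² = 121 + 144 = 265,  |b| = √265 ≈ 16.278821
cos θ = -105 / (15.811388 · 16.278821) ≈ -0.40794
θ = arccos(-0.40794) ≈ 114.1°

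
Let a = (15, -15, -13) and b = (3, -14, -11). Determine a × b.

i: (-15)·(-11) - (-13)·(-14) = 165 - 182 = -17
j: (-13)·3 - 15·(-11) = -39 - (-165) = 126
k: 15·(-14) - (-15)·3 = -210 - (-45) = -165
a × b = (-17, 126, -165)

(-17, 126, -165)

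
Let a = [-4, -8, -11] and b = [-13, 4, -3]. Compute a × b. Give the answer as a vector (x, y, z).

(68, 131, -120)

i: (-8)·(-3) - (-11)·4 = 24 - (-44) = 68
j: (-11)·(-13) - (-4)·(-3) = 143 - 12 = 131
k: (-4)·4 - (-8)·(-13) = -16 - 104 = -120
a × b = (68, 131, -120)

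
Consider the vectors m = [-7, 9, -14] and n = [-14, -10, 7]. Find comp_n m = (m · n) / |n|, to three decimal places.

m · n = (-7)·(-14) + 9·(-10) + (-14)·7 = 98 - 90 - 98 = -90
|n| = √(196 + 100 + 49) = √345 ≈ 18.5742
comp_n m = -90 / √345 ≈ -4.845

-4.845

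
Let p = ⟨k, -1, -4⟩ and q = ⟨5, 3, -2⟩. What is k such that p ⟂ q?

-1

p · q = k·5 + (-1)·3 + (-4)·(-2) = 5 + 5k
Set equal to 0: 5k = -5, so k = -1.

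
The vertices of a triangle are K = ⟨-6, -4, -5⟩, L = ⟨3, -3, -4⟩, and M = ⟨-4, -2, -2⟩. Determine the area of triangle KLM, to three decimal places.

KL = (9, 1, 1),  KM = (2, 2, 3)
i: 1·3 - 1·2 = 3 - 2 = 1
j: 1·2 - 9·3 = 2 - 27 = -25
k: 9·2 - 1·2 = 18 - 2 = 16
KL × KM = (1, -25, 16)
|KL × KM| = √882 ≈ 29.6985
area = ½ · 29.6985 ≈ 14.849

14.849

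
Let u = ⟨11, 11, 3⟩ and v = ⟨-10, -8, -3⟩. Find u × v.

i: 11·(-3) - 3·(-8) = -33 - (-24) = -9
j: 3·(-10) - 11·(-3) = -30 - (-33) = 3
k: 11·(-8) - 11·(-10) = -88 - (-110) = 22
u × v = (-9, 3, 22)

(-9, 3, 22)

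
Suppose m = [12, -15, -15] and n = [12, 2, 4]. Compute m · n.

54

m · n = 12·12 + (-15)·2 + (-15)·4 = 144 - 30 - 60 = 54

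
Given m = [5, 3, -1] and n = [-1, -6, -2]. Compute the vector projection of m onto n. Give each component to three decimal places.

(0.512, 3.073, 1.024)

m · n = 5·(-1) + 3·(-6) + (-1)·(-2) = -5 - 18 + 2 = -21
|n|² = 1 + 36 + 4 = 41
proj_n m = (-21/41) · (-1, -6, -2) ≈ (0.512, 3.073, 1.024)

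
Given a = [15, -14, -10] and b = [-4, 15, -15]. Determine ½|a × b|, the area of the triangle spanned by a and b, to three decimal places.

238.949

i: (-14)·(-15) - (-10)·15 = 210 - (-150) = 360
j: (-10)·(-4) - 15·(-15) = 40 - (-225) = 265
k: 15·15 - (-14)·(-4) = 225 - 56 = 169
a × b = (360, 265, 169)
|a × b| = √(360² + 265² + 169²) = √228386 ≈ 477.8975
area = ½ · 477.8975 ≈ 238.949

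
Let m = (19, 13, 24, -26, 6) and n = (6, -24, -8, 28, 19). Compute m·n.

-1004

m · n = 19·6 + 13·(-24) + 24·(-8) + (-26)·28 + 6·19 = 114 - 312 - 192 - 728 + 114 = -1004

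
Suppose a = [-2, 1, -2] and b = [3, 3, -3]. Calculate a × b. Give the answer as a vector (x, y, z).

i: 1·(-3) - (-2)·3 = -3 - (-6) = 3
j: (-2)·3 - (-2)·(-3) = -6 - 6 = -12
k: (-2)·3 - 1·3 = -6 - 3 = -9
a × b = (3, -12, -9)

(3, -12, -9)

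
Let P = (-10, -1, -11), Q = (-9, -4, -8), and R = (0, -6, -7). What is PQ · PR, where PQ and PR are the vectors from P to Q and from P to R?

37

PQ = Q − P = (1, -3, 3)
PR = R − P = (10, -5, 4)
PQ · PR = 1·10 + (-3)·(-5) + 3·4 = 10 + 15 + 12 = 37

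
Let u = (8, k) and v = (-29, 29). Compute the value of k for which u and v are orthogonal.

u · v = 8·(-29) + k·29 = -232 + 29k
Set equal to 0: 29k = 232, so k = 8.

8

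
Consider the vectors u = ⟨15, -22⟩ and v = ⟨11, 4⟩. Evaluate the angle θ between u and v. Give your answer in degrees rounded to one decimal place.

u · v = 15·11 + (-22)·4 = 165 - 88 = 77
|u|² = 225 + 484 = 709,  |u| = √709 ≈ 26.627054
|v|² = 121 + 16 = 137,  |v| = √137 ≈ 11.704700
cos θ = 77 / (26.627054 · 11.704700) ≈ 0.24706
θ = arccos(0.24706) ≈ 75.7°

75.7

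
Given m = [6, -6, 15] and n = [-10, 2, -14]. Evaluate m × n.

(54, -66, -48)

i: (-6)·(-14) - 15·2 = 84 - 30 = 54
j: 15·(-10) - 6·(-14) = -150 - (-84) = -66
k: 6·2 - (-6)·(-10) = 12 - 60 = -48
m × n = (54, -66, -48)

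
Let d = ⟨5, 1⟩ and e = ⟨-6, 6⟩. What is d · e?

-24

d · e = 5·(-6) + 1·6 = -30 + 6 = -24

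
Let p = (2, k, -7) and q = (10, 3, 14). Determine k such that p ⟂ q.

26

p · q = 2·10 + k·3 + (-7)·14 = -78 + 3k
Set equal to 0: 3k = 78, so k = 26.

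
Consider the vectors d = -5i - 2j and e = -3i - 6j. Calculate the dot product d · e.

27

d · e = (-5)·(-3) + (-2)·(-6) = 15 + 12 = 27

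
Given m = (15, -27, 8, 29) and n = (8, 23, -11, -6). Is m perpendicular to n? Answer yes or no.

no

m · n = 15·8 + (-27)·23 + 8·(-11) + 29·(-6) = 120 - 621 - 88 - 174 = -763
Nonzero, so the vectors are not orthogonal.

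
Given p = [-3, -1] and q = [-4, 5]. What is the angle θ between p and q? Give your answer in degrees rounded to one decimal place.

p · q = (-3)·(-4) + (-1)·5 = 12 - 5 = 7
|p|² = 9 + 1 = 10,  |p| = √10 ≈ 3.162278
|q|² = 16 + 25 = 41,  |q| = √41 ≈ 6.403124
cos θ = 7 / (3.162278 · 6.403124) ≈ 0.34571
θ = arccos(0.34571) ≈ 69.8°

69.8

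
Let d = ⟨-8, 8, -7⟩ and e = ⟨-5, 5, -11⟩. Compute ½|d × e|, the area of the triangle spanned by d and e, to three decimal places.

i: 8·(-11) - (-7)·5 = -88 - (-35) = -53
j: (-7)·(-5) - (-8)·(-11) = 35 - 88 = -53
k: (-8)·5 - 8·(-5) = -40 - (-40) = 0
d × e = (-53, -53, 0)
|d × e| = √((-53)² + (-53)² + 0²) = √5618 ≈ 74.9533
area = ½ · 74.9533 ≈ 37.477

37.477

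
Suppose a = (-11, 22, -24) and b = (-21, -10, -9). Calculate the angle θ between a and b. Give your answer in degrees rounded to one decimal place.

74.6

a · b = (-11)·(-21) + 22·(-10) + (-24)·(-9) = 231 - 220 + 216 = 227
|a|² = 121 + 484 + 576 = 1181,  |a| = √1181 ≈ 34.365681
|b|² = 441 + 100 + 81 = 622,  |b| = √622 ≈ 24.939928
cos θ = 227 / (34.365681 · 24.939928) ≈ 0.26485
θ = arccos(0.26485) ≈ 74.6°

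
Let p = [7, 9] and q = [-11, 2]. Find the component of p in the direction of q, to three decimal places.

-5.277

p · q = 7·(-11) + 9·2 = -77 + 18 = -59
|q| = √(121 + 4) = √125 ≈ 11.1803
comp_q p = -59 / √125 ≈ -5.277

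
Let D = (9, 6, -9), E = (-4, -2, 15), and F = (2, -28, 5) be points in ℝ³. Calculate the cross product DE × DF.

DE = (-13, -8, 24)
DF = (-7, -34, 14)
i: (-8)·14 - 24·(-34) = -112 - (-816) = 704
j: 24·(-7) - (-13)·14 = -168 - (-182) = 14
k: (-13)·(-34) - (-8)·(-7) = 442 - 56 = 386
DE × DF = (704, 14, 386)

(704, 14, 386)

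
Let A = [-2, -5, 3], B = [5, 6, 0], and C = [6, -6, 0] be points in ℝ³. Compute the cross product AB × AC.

AB = (7, 11, -3)
AC = (8, -1, -3)
i: 11·(-3) - (-3)·(-1) = -33 - 3 = -36
j: (-3)·8 - 7·(-3) = -24 - (-21) = -3
k: 7·(-1) - 11·8 = -7 - 88 = -95
AB × AC = (-36, -3, -95)

(-36, -3, -95)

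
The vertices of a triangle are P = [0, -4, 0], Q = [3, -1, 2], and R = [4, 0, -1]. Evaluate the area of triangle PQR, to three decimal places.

7.778

PQ = (3, 3, 2),  PR = (4, 4, -1)
i: 3·(-1) - 2·4 = -3 - 8 = -11
j: 2·4 - 3·(-1) = 8 - (-3) = 11
k: 3·4 - 3·4 = 12 - 12 = 0
PQ × PR = (-11, 11, 0)
|PQ × PR| = √242 ≈ 15.5563
area = ½ · 15.5563 ≈ 7.778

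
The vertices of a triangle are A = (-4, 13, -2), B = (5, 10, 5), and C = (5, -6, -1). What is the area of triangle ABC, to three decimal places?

AB = (9, -3, 7),  AC = (9, -19, 1)
i: (-3)·1 - 7·(-19) = -3 - (-133) = 130
j: 7·9 - 9·1 = 63 - 9 = 54
k: 9·(-19) - (-3)·9 = -171 - (-27) = -144
AB × AC = (130, 54, -144)
|AB × AC| = √40552 ≈ 201.3753
area = ½ · 201.3753 ≈ 100.688

100.688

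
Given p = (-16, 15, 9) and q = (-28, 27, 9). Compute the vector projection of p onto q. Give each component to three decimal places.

p · q = (-16)·(-28) + 15·27 + 9·9 = 448 + 405 + 81 = 934
|q|² = 784 + 729 + 81 = 1594
proj_q p = (934/1594) · (-28, 27, 9) ≈ (-16.407, 15.821, 5.274)

(-16.407, 15.821, 5.274)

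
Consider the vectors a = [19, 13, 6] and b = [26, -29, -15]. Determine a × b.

(-21, 441, -889)

i: 13·(-15) - 6·(-29) = -195 - (-174) = -21
j: 6·26 - 19·(-15) = 156 - (-285) = 441
k: 19·(-29) - 13·26 = -551 - 338 = -889
a × b = (-21, 441, -889)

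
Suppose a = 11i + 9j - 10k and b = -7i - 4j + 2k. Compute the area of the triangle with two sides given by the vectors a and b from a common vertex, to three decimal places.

28.058

i: 9·2 - (-10)·(-4) = 18 - 40 = -22
j: (-10)·(-7) - 11·2 = 70 - 22 = 48
k: 11·(-4) - 9·(-7) = -44 - (-63) = 19
a × b = (-22, 48, 19)
|a × b| = √((-22)² + 48² + 19²) = √3149 ≈ 56.1160
area = ½ · 56.1160 ≈ 28.058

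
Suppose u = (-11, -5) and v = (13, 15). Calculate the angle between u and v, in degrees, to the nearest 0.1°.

155.4

u · v = (-11)·13 + (-5)·15 = -143 - 75 = -218
|u|² = 121 + 25 = 146,  |u| = √146 ≈ 12.083046
|v|² = 169 + 225 = 394,  |v| = √394 ≈ 19.849433
cos θ = -218 / (12.083046 · 19.849433) ≈ -0.90893
θ = arccos(-0.90893) ≈ 155.4°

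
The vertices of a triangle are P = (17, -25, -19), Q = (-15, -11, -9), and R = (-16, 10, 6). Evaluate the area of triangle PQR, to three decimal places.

404.309

PQ = (-32, 14, 10),  PR = (-33, 35, 25)
i: 14·25 - 10·35 = 350 - 350 = 0
j: 10·(-33) - (-32)·25 = -330 - (-800) = 470
k: (-32)·35 - 14·(-33) = -1120 - (-462) = -658
PQ × PR = (0, 470, -658)
|PQ × PR| = √653864 ≈ 808.6186
area = ½ · 808.6186 ≈ 404.309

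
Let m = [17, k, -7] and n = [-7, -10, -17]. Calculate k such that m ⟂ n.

m · n = 17·(-7) + k·(-10) + (-7)·(-17) = 0 - 10k
Set equal to 0: -10k = 0, so k = 0.

0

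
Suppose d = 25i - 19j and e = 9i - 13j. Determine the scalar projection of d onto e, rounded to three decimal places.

29.852

d · e = 25·9 + (-19)·(-13) = 225 + 247 = 472
|e| = √(81 + 169) = √250 ≈ 15.8114
comp_e d = 472 / √250 ≈ 29.852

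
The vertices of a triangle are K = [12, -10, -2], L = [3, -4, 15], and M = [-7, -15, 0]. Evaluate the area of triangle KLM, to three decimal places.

178.686

KL = (-9, 6, 17),  KM = (-19, -5, 2)
i: 6·2 - 17·(-5) = 12 - (-85) = 97
j: 17·(-19) - (-9)·2 = -323 - (-18) = -305
k: (-9)·(-5) - 6·(-19) = 45 - (-114) = 159
KL × KM = (97, -305, 159)
|KL × KM| = √127715 ≈ 357.3724
area = ½ · 357.3724 ≈ 178.686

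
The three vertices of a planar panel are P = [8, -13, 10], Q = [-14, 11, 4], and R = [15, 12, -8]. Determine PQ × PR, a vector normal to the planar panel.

PQ = (-22, 24, -6)
PR = (7, 25, -18)
i: 24·(-18) - (-6)·25 = -432 - (-150) = -282
j: (-6)·7 - (-22)·(-18) = -42 - 396 = -438
k: (-22)·25 - 24·7 = -550 - 168 = -718
PQ × PR = (-282, -438, -718)

(-282, -438, -718)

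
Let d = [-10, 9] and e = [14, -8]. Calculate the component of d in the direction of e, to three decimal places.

d · e = (-10)·14 + 9·(-8) = -140 - 72 = -212
|e| = √(196 + 64) = √260 ≈ 16.1245
comp_e d = -212 / √260 ≈ -13.148

-13.148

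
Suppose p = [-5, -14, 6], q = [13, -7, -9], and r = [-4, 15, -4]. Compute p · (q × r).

-1045

q × r:
i: (-7)·(-4) - (-9)·15 = 28 - (-135) = 163
j: (-9)·(-4) - 13·(-4) = 36 - (-52) = 88
k: 13·15 - (-7)·(-4) = 195 - 28 = 167
q × r = (163, 88, 167)
p · (q × r) = (-5)·163 + (-14)·88 + 6·167 = -815 - 1232 + 1002 = -1045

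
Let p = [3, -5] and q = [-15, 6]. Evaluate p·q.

-75

p · q = 3·(-15) + (-5)·6 = -45 - 30 = -75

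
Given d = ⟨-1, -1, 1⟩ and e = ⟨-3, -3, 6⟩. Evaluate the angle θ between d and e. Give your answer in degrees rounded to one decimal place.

19.5

d · e = (-1)·(-3) + (-1)·(-3) + 1·6 = 3 + 3 + 6 = 12
|d|² = 1 + 1 + 1 = 3,  |d| = √3 ≈ 1.732051
|e|² = 9 + 9 + 36 = 54,  |e| = √54 ≈ 7.348469
cos θ = 12 / (1.732051 · 7.348469) ≈ 0.94281
θ = arccos(0.94281) ≈ 19.5°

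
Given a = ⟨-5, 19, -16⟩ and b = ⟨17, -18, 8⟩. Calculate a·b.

a · b = (-5)·17 + 19·(-18) + (-16)·8 = -85 - 342 - 128 = -555

-555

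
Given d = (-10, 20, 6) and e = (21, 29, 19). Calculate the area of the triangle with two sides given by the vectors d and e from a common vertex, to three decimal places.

i: 20·19 - 6·29 = 380 - 174 = 206
j: 6·21 - (-10)·19 = 126 - (-190) = 316
k: (-10)·29 - 20·21 = -290 - 420 = -710
d × e = (206, 316, -710)
|d × e| = √(206² + 316² + (-710)²) = √646392 ≈ 803.9851
area = ½ · 803.9851 ≈ 401.993

401.993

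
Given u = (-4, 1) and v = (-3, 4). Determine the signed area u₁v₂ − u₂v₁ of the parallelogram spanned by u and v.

(-4)·4 - 1·(-3) = -16 - (-3) = -13

-13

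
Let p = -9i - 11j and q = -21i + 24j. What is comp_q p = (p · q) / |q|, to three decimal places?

-2.352

p · q = (-9)·(-21) + (-11)·24 = 189 - 264 = -75
|q| = √(441 + 576) = √1017 ≈ 31.8904
comp_q p = -75 / √1017 ≈ -2.352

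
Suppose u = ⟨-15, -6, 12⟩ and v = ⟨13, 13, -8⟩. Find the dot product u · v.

-369

u · v = (-15)·13 + (-6)·13 + 12·(-8) = -195 - 78 - 96 = -369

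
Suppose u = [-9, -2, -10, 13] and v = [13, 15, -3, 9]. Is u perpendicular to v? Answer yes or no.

u · v = (-9)·13 + (-2)·15 + (-10)·(-3) + 13·9 = -117 - 30 + 30 + 117 = 0
Zero, so the vectors are orthogonal.

yes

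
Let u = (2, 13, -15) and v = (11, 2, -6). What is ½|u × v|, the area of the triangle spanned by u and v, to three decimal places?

i: 13·(-6) - (-15)·2 = -78 - (-30) = -48
j: (-15)·11 - 2·(-6) = -165 - (-12) = -153
k: 2·2 - 13·11 = 4 - 143 = -139
u × v = (-48, -153, -139)
|u × v| = √((-48)² + (-153)² + (-139)²) = √45034 ≈ 212.2122
area = ½ · 212.2122 ≈ 106.106

106.106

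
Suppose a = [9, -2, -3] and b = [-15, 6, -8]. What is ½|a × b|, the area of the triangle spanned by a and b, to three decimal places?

i: (-2)·(-8) - (-3)·6 = 16 - (-18) = 34
j: (-3)·(-15) - 9·(-8) = 45 - (-72) = 117
k: 9·6 - (-2)·(-15) = 54 - 30 = 24
a × b = (34, 117, 24)
|a × b| = √(34² + 117² + 24²) = √15421 ≈ 124.1813
area = ½ · 124.1813 ≈ 62.091

62.091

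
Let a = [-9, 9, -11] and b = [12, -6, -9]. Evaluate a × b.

(-147, -213, -54)

i: 9·(-9) - (-11)·(-6) = -81 - 66 = -147
j: (-11)·12 - (-9)·(-9) = -132 - 81 = -213
k: (-9)·(-6) - 9·12 = 54 - 108 = -54
a × b = (-147, -213, -54)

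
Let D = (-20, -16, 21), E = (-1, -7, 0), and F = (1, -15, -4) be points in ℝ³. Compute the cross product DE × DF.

(-204, 34, -170)

DE = (19, 9, -21)
DF = (21, 1, -25)
i: 9·(-25) - (-21)·1 = -225 - (-21) = -204
j: (-21)·21 - 19·(-25) = -441 - (-475) = 34
k: 19·1 - 9·21 = 19 - 189 = -170
DE × DF = (-204, 34, -170)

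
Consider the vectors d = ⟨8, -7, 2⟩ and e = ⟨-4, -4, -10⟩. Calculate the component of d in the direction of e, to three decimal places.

-2.089

d · e = 8·(-4) + (-7)·(-4) + 2·(-10) = -32 + 28 - 20 = -24
|e| = √(16 + 16 + 100) = √132 ≈ 11.4891
comp_e d = -24 / √132 ≈ -2.089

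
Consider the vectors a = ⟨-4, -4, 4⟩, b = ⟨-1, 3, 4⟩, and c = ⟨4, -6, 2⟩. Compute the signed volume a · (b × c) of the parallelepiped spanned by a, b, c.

-216

b × c:
i: 3·2 - 4·(-6) = 6 - (-24) = 30
j: 4·4 - (-1)·2 = 16 - (-2) = 18
k: (-1)·(-6) - 3·4 = 6 - 12 = -6
b × c = (30, 18, -6)
a · (b × c) = (-4)·30 + (-4)·18 + 4·(-6) = -120 - 72 - 24 = -216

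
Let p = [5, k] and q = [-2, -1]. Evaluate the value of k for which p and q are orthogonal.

-10

p · q = 5·(-2) + k·(-1) = -10 - 1k
Set equal to 0: -1k = 10, so k = -10.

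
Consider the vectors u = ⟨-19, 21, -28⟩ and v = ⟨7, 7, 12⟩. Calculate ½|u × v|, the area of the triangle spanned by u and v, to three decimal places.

i: 21·12 - (-28)·7 = 252 - (-196) = 448
j: (-28)·7 - (-19)·12 = -196 - (-228) = 32
k: (-19)·7 - 21·7 = -133 - 147 = -280
u × v = (448, 32, -280)
|u × v| = √(448² + 32² + (-280)²) = √280128 ≈ 529.2712
area = ½ · 529.2712 ≈ 264.636

264.636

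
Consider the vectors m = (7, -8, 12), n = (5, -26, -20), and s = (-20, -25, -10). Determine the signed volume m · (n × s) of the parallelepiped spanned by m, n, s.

-13020

n × s:
i: (-26)·(-10) - (-20)·(-25) = 260 - 500 = -240
j: (-20)·(-20) - 5·(-10) = 400 - (-50) = 450
k: 5·(-25) - (-26)·(-20) = -125 - 520 = -645
n × s = (-240, 450, -645)
m · (n × s) = 7·(-240) + (-8)·450 + 12·(-645) = -1680 - 3600 - 7740 = -13020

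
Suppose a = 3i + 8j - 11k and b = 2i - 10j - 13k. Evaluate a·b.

a · b = 3·2 + 8·(-10) + (-11)·(-13) = 6 - 80 + 143 = 69

69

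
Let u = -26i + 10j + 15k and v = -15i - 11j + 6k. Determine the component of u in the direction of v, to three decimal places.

u · v = (-26)·(-15) + 10·(-11) + 15·6 = 390 - 110 + 90 = 370
|v| = √(225 + 121 + 36) = √382 ≈ 19.5448
comp_v u = 370 / √382 ≈ 18.931

18.931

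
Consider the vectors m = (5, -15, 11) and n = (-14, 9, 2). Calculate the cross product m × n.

(-129, -164, -165)

i: (-15)·2 - 11·9 = -30 - 99 = -129
j: 11·(-14) - 5·2 = -154 - 10 = -164
k: 5·9 - (-15)·(-14) = 45 - 210 = -165
m × n = (-129, -164, -165)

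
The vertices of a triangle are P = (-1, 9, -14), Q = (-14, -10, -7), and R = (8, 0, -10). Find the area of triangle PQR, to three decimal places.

155.192

PQ = (-13, -19, 7),  PR = (9, -9, 4)
i: (-19)·4 - 7·(-9) = -76 - (-63) = -13
j: 7·9 - (-13)·4 = 63 - (-52) = 115
k: (-13)·(-9) - (-19)·9 = 117 - (-171) = 288
PQ × PR = (-13, 115, 288)
|PQ × PR| = √96338 ≈ 310.3836
area = ½ · 310.3836 ≈ 155.192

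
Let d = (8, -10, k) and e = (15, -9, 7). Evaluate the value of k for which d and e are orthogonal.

d · e = 8·15 + (-10)·(-9) + k·7 = 210 + 7k
Set equal to 0: 7k = -210, so k = -30.

-30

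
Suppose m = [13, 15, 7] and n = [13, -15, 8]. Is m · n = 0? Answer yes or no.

m · n = 13·13 + 15·(-15) + 7·8 = 169 - 225 + 56 = 0
Zero, so the vectors are orthogonal.

yes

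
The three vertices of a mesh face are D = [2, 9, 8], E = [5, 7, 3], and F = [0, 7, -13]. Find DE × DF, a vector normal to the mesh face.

DE = (3, -2, -5)
DF = (-2, -2, -21)
i: (-2)·(-21) - (-5)·(-2) = 42 - 10 = 32
j: (-5)·(-2) - 3·(-21) = 10 - (-63) = 73
k: 3·(-2) - (-2)·(-2) = -6 - 4 = -10
DE × DF = (32, 73, -10)

(32, 73, -10)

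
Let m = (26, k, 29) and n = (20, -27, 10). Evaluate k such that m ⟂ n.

m · n = 26·20 + k·(-27) + 29·10 = 810 - 27k
Set equal to 0: -27k = -810, so k = 30.

30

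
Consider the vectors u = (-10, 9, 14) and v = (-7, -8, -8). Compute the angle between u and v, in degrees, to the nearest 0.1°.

116.2

u · v = (-10)·(-7) + 9·(-8) + 14·(-8) = 70 - 72 - 112 = -114
|u|² = 100 + 81 + 196 = 377,  |u| = √377 ≈ 19.416488
|v|² = 49 + 64 + 64 = 177,  |v| = √177 ≈ 13.304135
cos θ = -114 / (19.416488 · 13.304135) ≈ -0.44131
θ = arccos(-0.44131) ≈ 116.2°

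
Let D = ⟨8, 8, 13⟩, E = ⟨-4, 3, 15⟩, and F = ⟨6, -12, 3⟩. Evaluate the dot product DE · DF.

DE = E − D = (-12, -5, 2)
DF = F − D = (-2, -20, -10)
DE · DF = (-12)·(-2) + (-5)·(-20) + 2·(-10) = 24 + 100 - 20 = 104

104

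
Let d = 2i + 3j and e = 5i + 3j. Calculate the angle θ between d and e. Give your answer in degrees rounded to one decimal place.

25.3

d · e = 2·5 + 3·3 = 10 + 9 = 19
|d|² = 4 + 9 = 13,  |d| = √13 ≈ 3.605551
|e|² = 25 + 9 = 34,  |e| = √34 ≈ 5.830952
cos θ = 19 / (3.605551 · 5.830952) ≈ 0.90374
θ = arccos(0.90374) ≈ 25.3°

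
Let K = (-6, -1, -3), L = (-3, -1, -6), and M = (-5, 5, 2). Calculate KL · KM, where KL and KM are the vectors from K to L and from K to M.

-12

KL = L − K = (3, 0, -3)
KM = M − K = (1, 6, 5)
KL · KM = 3·1 + 0·6 + (-3)·5 = 3 + 0 - 15 = -12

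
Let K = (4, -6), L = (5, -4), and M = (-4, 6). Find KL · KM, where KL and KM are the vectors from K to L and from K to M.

KL = L − K = (1, 2)
KM = M − K = (-8, 12)
KL · KM = 1·(-8) + 2·12 = -8 + 24 = 16

16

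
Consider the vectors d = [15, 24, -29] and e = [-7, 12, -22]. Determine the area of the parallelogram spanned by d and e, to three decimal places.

i: 24·(-22) - (-29)·12 = -528 - (-348) = -180
j: (-29)·(-7) - 15·(-22) = 203 - (-330) = 533
k: 15·12 - 24·(-7) = 180 - (-168) = 348
d × e = (-180, 533, 348)
|d × e| = √((-180)² + 533² + 348²) = √437593 ≈ 661.5081

661.508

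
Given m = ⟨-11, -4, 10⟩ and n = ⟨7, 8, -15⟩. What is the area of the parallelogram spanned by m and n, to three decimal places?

114.127

i: (-4)·(-15) - 10·8 = 60 - 80 = -20
j: 10·7 - (-11)·(-15) = 70 - 165 = -95
k: (-11)·8 - (-4)·7 = -88 - (-28) = -60
m × n = (-20, -95, -60)
|m × n| = √((-20)² + (-95)² + (-60)²) = √13025 ≈ 114.1271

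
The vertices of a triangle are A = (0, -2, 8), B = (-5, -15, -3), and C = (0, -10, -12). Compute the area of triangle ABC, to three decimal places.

101.469

AB = (-5, -13, -11),  AC = (0, -8, -20)
i: (-13)·(-20) - (-11)·(-8) = 260 - 88 = 172
j: (-11)·0 - (-5)·(-20) = 0 - 100 = -100
k: (-5)·(-8) - (-13)·0 = 40 - 0 = 40
AB × AC = (172, -100, 40)
|AB × AC| = √41184 ≈ 202.9384
area = ½ · 202.9384 ≈ 101.469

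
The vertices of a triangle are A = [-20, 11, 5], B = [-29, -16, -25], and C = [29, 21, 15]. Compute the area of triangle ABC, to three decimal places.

925.417

AB = (-9, -27, -30),  AC = (49, 10, 10)
i: (-27)·10 - (-30)·10 = -270 - (-300) = 30
j: (-30)·49 - (-9)·10 = -1470 - (-90) = -1380
k: (-9)·10 - (-27)·49 = -90 - (-1323) = 1233
AB × AC = (30, -1380, 1233)
|AB × AC| = √3425589 ≈ 1850.8347
area = ½ · 1850.8347 ≈ 925.417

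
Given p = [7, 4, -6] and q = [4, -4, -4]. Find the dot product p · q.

p · q = 7·4 + 4·(-4) + (-6)·(-4) = 28 - 16 + 24 = 36

36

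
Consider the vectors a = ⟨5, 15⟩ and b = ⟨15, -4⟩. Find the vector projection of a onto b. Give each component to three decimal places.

(0.934, -0.249)

a · b = 5·15 + 15·(-4) = 75 - 60 = 15
|b|² = 225 + 16 = 241
proj_b a = (15/241) · (15, -4) ≈ (0.934, -0.249)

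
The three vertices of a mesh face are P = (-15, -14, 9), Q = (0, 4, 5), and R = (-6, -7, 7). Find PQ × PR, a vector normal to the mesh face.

(-8, -6, -57)

PQ = (15, 18, -4)
PR = (9, 7, -2)
i: 18·(-2) - (-4)·7 = -36 - (-28) = -8
j: (-4)·9 - 15·(-2) = -36 - (-30) = -6
k: 15·7 - 18·9 = 105 - 162 = -57
PQ × PR = (-8, -6, -57)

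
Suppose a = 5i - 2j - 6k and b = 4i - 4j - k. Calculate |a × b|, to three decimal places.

31.448

i: (-2)·(-1) - (-6)·(-4) = 2 - 24 = -22
j: (-6)·4 - 5·(-1) = -24 - (-5) = -19
k: 5·(-4) - (-2)·4 = -20 - (-8) = -12
a × b = (-22, -19, -12)
|a × b| = √((-22)² + (-19)² + (-12)²) = √989 ≈ 31.4484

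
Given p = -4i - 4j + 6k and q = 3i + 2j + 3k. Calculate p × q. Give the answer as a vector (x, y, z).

i: (-4)·3 - 6·2 = -12 - 12 = -24
j: 6·3 - (-4)·3 = 18 - (-12) = 30
k: (-4)·2 - (-4)·3 = -8 - (-12) = 4
p × q = (-24, 30, 4)

(-24, 30, 4)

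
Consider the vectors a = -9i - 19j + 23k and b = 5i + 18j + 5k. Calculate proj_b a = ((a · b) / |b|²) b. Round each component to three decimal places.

(-3.636, -13.091, -3.636)

a · b = (-9)·5 + (-19)·18 + 23·5 = -45 - 342 + 115 = -272
|b|² = 25 + 324 + 25 = 374
proj_b a = (-272/374) · (5, 18, 5) ≈ (-3.636, -13.091, -3.636)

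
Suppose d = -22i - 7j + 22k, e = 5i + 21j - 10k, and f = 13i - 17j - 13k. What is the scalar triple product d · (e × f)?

e × f:
i: 21·(-13) - (-10)·(-17) = -273 - 170 = -443
j: (-10)·13 - 5·(-13) = -130 - (-65) = -65
k: 5·(-17) - 21·13 = -85 - 273 = -358
e × f = (-443, -65, -358)
d · (e × f) = (-22)·(-443) + (-7)·(-65) + 22·(-358) = 9746 + 455 - 7876 = 2325

2325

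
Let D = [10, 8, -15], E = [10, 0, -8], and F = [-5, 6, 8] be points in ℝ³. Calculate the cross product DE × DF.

DE = (0, -8, 7)
DF = (-15, -2, 23)
i: (-8)·23 - 7·(-2) = -184 - (-14) = -170
j: 7·(-15) - 0·23 = -105 - 0 = -105
k: 0·(-2) - (-8)·(-15) = 0 - 120 = -120
DE × DF = (-170, -105, -120)

(-170, -105, -120)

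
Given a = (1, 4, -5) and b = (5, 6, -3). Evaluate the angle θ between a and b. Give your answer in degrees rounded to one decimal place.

a · b = 1·5 + 4·6 + (-5)·(-3) = 5 + 24 + 15 = 44
|a|² = 1 + 16 + 25 = 42,  |a| = √42 ≈ 6.480741
|b|² = 25 + 36 + 9 = 70,  |b| = √70 ≈ 8.366600
cos θ = 44 / (6.480741 · 8.366600) ≈ 0.81148
θ = arccos(0.81148) ≈ 35.8°

35.8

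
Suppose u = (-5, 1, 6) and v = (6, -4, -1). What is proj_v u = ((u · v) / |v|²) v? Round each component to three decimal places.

(-4.528, 3.019, 0.755)

u · v = (-5)·6 + 1·(-4) + 6·(-1) = -30 - 4 - 6 = -40
|v|² = 36 + 16 + 1 = 53
proj_v u = (-40/53) · (6, -4, -1) ≈ (-4.528, 3.019, 0.755)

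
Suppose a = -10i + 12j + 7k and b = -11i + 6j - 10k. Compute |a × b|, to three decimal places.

i: 12·(-10) - 7·6 = -120 - 42 = -162
j: 7·(-11) - (-10)·(-10) = -77 - 100 = -177
k: (-10)·6 - 12·(-11) = -60 - (-132) = 72
a × b = (-162, -177, 72)
|a × b| = √((-162)² + (-177)² + 72²) = √62757 ≈ 250.5135

250.513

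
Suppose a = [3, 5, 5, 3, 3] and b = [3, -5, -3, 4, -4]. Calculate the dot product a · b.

-31

a · b = 3·3 + 5·(-5) + 5·(-3) + 3·4 + 3·(-4) = 9 - 25 - 15 + 12 - 12 = -31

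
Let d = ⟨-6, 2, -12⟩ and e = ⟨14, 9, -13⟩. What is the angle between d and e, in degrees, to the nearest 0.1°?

71.7

d · e = (-6)·14 + 2·9 + (-12)·(-13) = -84 + 18 + 156 = 90
|d|² = 36 + 4 + 144 = 184,  |d| = √184 ≈ 13.564660
|e|² = 196 + 81 + 169 = 446,  |e| = √446 ≈ 21.118712
cos θ = 90 / (13.564660 · 21.118712) ≈ 0.31417
θ = arccos(0.31417) ≈ 71.7°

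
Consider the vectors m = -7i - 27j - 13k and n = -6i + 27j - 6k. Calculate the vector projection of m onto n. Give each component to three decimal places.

(4.562, -20.528, 4.562)

m · n = (-7)·(-6) + (-27)·27 + (-13)·(-6) = 42 - 729 + 78 = -609
|n|² = 36 + 729 + 36 = 801
proj_n m = (-609/801) · (-6, 27, -6) ≈ (4.562, -20.528, 4.562)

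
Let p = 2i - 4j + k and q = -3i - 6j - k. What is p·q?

17

p · q = 2·(-3) + (-4)·(-6) + 1·(-1) = -6 + 24 - 1 = 17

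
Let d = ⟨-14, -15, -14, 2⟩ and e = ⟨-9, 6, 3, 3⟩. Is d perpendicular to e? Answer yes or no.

yes

d · e = (-14)·(-9) + (-15)·6 + (-14)·3 + 2·3 = 126 - 90 - 42 + 6 = 0
Zero, so the vectors are orthogonal.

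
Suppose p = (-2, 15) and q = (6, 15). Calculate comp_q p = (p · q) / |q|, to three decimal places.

p · q = (-2)·6 + 15·15 = -12 + 225 = 213
|q| = √(36 + 225) = √261 ≈ 16.1555
comp_q p = 213 / √261 ≈ 13.184

13.184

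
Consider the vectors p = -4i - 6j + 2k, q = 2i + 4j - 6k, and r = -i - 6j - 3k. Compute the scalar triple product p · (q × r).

104

q × r:
i: 4·(-3) - (-6)·(-6) = -12 - 36 = -48
j: (-6)·(-1) - 2·(-3) = 6 - (-6) = 12
k: 2·(-6) - 4·(-1) = -12 - (-4) = -8
q × r = (-48, 12, -8)
p · (q × r) = (-4)·(-48) + (-6)·12 + 2·(-8) = 192 - 72 - 16 = 104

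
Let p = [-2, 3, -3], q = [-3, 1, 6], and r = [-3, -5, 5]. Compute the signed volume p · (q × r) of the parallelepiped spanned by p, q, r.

q × r:
i: 1·5 - 6·(-5) = 5 - (-30) = 35
j: 6·(-3) - (-3)·5 = -18 - (-15) = -3
k: (-3)·(-5) - 1·(-3) = 15 - (-3) = 18
q × r = (35, -3, 18)
p · (q × r) = (-2)·35 + 3·(-3) + (-3)·18 = -70 - 9 - 54 = -133

-133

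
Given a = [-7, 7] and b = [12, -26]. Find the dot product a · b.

a · b = (-7)·12 + 7·(-26) = -84 - 182 = -266

-266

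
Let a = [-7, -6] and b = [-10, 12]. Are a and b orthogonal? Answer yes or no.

no

a · b = (-7)·(-10) + (-6)·12 = 70 - 72 = -2
Nonzero, so the vectors are not orthogonal.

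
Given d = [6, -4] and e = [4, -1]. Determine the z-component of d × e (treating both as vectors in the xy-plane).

10

6·(-1) - (-4)·4 = -6 - (-16) = 10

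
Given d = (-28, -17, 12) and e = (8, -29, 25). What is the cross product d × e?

(-77, 796, 948)

i: (-17)·25 - 12·(-29) = -425 - (-348) = -77
j: 12·8 - (-28)·25 = 96 - (-700) = 796
k: (-28)·(-29) - (-17)·8 = 812 - (-136) = 948
d × e = (-77, 796, 948)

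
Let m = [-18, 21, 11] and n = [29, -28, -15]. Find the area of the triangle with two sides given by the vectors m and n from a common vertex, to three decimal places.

i: 21·(-15) - 11·(-28) = -315 - (-308) = -7
j: 11·29 - (-18)·(-15) = 319 - 270 = 49
k: (-18)·(-28) - 21·29 = 504 - 609 = -105
m × n = (-7, 49, -105)
|m × n| = √((-7)² + 49² + (-105)²) = √13475 ≈ 116.0819
area = ½ · 116.0819 ≈ 58.041

58.041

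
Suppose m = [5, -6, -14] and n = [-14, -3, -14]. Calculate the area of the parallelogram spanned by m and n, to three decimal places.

286.916

i: (-6)·(-14) - (-14)·(-3) = 84 - 42 = 42
j: (-14)·(-14) - 5·(-14) = 196 - (-70) = 266
k: 5·(-3) - (-6)·(-14) = -15 - 84 = -99
m × n = (42, 266, -99)
|m × n| = √(42² + 266² + (-99)²) = √82321 ≈ 286.9164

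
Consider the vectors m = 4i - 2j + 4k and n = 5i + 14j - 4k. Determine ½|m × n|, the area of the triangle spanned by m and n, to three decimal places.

i: (-2)·(-4) - 4·14 = 8 - 56 = -48
j: 4·5 - 4·(-4) = 20 - (-16) = 36
k: 4·14 - (-2)·5 = 56 - (-10) = 66
m × n = (-48, 36, 66)
|m × n| = √((-48)² + 36² + 66²) = √7956 ≈ 89.1964
area = ½ · 89.1964 ≈ 44.598

44.598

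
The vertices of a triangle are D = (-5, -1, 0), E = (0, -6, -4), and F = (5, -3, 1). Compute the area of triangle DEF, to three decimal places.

30.798

DE = (5, -5, -4),  DF = (10, -2, 1)
i: (-5)·1 - (-4)·(-2) = -5 - 8 = -13
j: (-4)·10 - 5·1 = -40 - 5 = -45
k: 5·(-2) - (-5)·10 = -10 - (-50) = 40
DE × DF = (-13, -45, 40)
|DE × DF| = √3794 ≈ 61.5955
area = ½ · 61.5955 ≈ 30.798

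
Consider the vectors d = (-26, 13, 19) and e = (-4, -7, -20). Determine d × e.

(-127, -596, 234)

i: 13·(-20) - 19·(-7) = -260 - (-133) = -127
j: 19·(-4) - (-26)·(-20) = -76 - 520 = -596
k: (-26)·(-7) - 13·(-4) = 182 - (-52) = 234
d × e = (-127, -596, 234)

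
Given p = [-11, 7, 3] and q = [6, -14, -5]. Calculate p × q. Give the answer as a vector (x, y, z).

i: 7·(-5) - 3·(-14) = -35 - (-42) = 7
j: 3·6 - (-11)·(-5) = 18 - 55 = -37
k: (-11)·(-14) - 7·6 = 154 - 42 = 112
p × q = (7, -37, 112)

(7, -37, 112)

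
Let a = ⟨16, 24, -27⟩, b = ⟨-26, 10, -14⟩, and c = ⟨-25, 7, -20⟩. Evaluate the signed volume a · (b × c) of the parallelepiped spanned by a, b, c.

-7548

b × c:
i: 10·(-20) - (-14)·7 = -200 - (-98) = -102
j: (-14)·(-25) - (-26)·(-20) = 350 - 520 = -170
k: (-26)·7 - 10·(-25) = -182 - (-250) = 68
b × c = (-102, -170, 68)
a · (b × c) = 16·(-102) + 24·(-170) + (-27)·68 = -1632 - 4080 - 1836 = -7548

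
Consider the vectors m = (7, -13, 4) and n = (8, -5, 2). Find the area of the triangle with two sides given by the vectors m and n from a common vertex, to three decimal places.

35.781

i: (-13)·2 - 4·(-5) = -26 - (-20) = -6
j: 4·8 - 7·2 = 32 - 14 = 18
k: 7·(-5) - (-13)·8 = -35 - (-104) = 69
m × n = (-6, 18, 69)
|m × n| = √((-6)² + 18² + 69²) = √5121 ≈ 71.5612
area = ½ · 71.5612 ≈ 35.781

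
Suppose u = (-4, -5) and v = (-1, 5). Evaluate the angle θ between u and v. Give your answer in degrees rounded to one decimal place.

u · v = (-4)·(-1) + (-5)·5 = 4 - 25 = -21
|u|² = 16 + 25 = 41,  |u| = √41 ≈ 6.403124
|v|² = 1 + 25 = 26,  |v| = √26 ≈ 5.099020
cos θ = -21 / (6.403124 · 5.099020) ≈ -0.64319
θ = arccos(-0.64319) ≈ 130.0°

130.0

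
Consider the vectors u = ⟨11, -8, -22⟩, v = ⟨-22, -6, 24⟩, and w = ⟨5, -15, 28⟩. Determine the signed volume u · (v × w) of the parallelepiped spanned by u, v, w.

-11696

v × w:
i: (-6)·28 - 24·(-15) = -168 - (-360) = 192
j: 24·5 - (-22)·28 = 120 - (-616) = 736
k: (-22)·(-15) - (-6)·5 = 330 - (-30) = 360
v × w = (192, 736, 360)
u · (v × w) = 11·192 + (-8)·736 + (-22)·360 = 2112 - 5888 - 7920 = -11696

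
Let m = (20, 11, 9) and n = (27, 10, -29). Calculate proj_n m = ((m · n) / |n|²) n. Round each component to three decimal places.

(6.289, 2.329, -6.755)

m · n = 20·27 + 11·10 + 9·(-29) = 540 + 110 - 261 = 389
|n|² = 729 + 100 + 841 = 1670
proj_n m = (389/1670) · (27, 10, -29) ≈ (6.289, 2.329, -6.755)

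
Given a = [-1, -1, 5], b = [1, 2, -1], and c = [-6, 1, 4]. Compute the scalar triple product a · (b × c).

b × c:
i: 2·4 - (-1)·1 = 8 - (-1) = 9
j: (-1)·(-6) - 1·4 = 6 - 4 = 2
k: 1·1 - 2·(-6) = 1 - (-12) = 13
b × c = (9, 2, 13)
a · (b × c) = (-1)·9 + (-1)·2 + 5·13 = -9 - 2 + 65 = 54

54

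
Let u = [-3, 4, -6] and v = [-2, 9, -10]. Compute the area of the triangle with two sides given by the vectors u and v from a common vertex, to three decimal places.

i: 4·(-10) - (-6)·9 = -40 - (-54) = 14
j: (-6)·(-2) - (-3)·(-10) = 12 - 30 = -18
k: (-3)·9 - 4·(-2) = -27 - (-8) = -19
u × v = (14, -18, -19)
|u × v| = √(14² + (-18)² + (-19)²) = √881 ≈ 29.6816
area = ½ · 29.6816 ≈ 14.841

14.841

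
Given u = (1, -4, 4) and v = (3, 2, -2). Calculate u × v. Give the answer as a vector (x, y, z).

(0, 14, 14)

i: (-4)·(-2) - 4·2 = 8 - 8 = 0
j: 4·3 - 1·(-2) = 12 - (-2) = 14
k: 1·2 - (-4)·3 = 2 - (-12) = 14
u × v = (0, 14, 14)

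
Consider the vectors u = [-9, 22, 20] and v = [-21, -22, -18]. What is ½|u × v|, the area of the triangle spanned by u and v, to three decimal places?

440.528

i: 22·(-18) - 20·(-22) = -396 - (-440) = 44
j: 20·(-21) - (-9)·(-18) = -420 - 162 = -582
k: (-9)·(-22) - 22·(-21) = 198 - (-462) = 660
u × v = (44, -582, 660)
|u × v| = √(44² + (-582)² + 660²) = √776260 ≈ 881.0562
area = ½ · 881.0562 ≈ 440.528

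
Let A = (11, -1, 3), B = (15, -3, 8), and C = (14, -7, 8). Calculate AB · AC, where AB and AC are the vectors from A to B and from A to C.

AB = B − A = (4, -2, 5)
AC = C − A = (3, -6, 5)
AB · AC = 4·3 + (-2)·(-6) + 5·5 = 12 + 12 + 25 = 49

49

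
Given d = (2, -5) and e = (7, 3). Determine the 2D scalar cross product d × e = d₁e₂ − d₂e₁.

2·3 - (-5)·7 = 6 - (-35) = 41

41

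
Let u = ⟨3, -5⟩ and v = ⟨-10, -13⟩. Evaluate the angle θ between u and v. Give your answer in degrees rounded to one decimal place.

u · v = 3·(-10) + (-5)·(-13) = -30 + 65 = 35
|u|² = 9 + 25 = 34,  |u| = √34 ≈ 5.830952
|v|² = 100 + 169 = 269,  |v| = √269 ≈ 16.401219
cos θ = 35 / (5.830952 · 16.401219) ≈ 0.36598
θ = arccos(0.36598) ≈ 68.5°

68.5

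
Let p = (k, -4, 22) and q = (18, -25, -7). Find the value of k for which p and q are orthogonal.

3

p · q = k·18 + (-4)·(-25) + 22·(-7) = -54 + 18k
Set equal to 0: 18k = 54, so k = 3.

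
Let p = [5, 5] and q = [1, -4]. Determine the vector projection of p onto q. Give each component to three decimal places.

(-0.882, 3.529)

p · q = 5·1 + 5·(-4) = 5 - 20 = -15
|q|² = 1 + 16 = 17
proj_q p = (-15/17) · (1, -4) ≈ (-0.882, 3.529)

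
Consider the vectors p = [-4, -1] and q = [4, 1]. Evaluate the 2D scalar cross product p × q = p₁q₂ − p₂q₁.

(-4)·1 - (-1)·4 = -4 - (-4) = 0

0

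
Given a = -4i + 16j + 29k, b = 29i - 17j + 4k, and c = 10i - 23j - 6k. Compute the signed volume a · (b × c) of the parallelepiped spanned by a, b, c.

-11765

b × c:
i: (-17)·(-6) - 4·(-23) = 102 - (-92) = 194
j: 4·10 - 29·(-6) = 40 - (-174) = 214
k: 29·(-23) - (-17)·10 = -667 - (-170) = -497
b × c = (194, 214, -497)
a · (b × c) = (-4)·194 + 16·214 + 29·(-497) = -776 + 3424 - 14413 = -11765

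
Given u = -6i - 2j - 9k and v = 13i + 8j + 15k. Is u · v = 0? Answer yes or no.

u · v = (-6)·13 + (-2)·8 + (-9)·15 = -78 - 16 - 135 = -229
Nonzero, so the vectors are not orthogonal.

no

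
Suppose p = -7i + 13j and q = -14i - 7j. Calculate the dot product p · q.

p · q = (-7)·(-14) + 13·(-7) = 98 - 91 = 7

7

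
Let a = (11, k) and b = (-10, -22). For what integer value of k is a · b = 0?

-5

a · b = 11·(-10) + k·(-22) = -110 - 22k
Set equal to 0: -22k = 110, so k = -5.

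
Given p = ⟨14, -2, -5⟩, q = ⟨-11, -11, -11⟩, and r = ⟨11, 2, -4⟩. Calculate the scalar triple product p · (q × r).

q × r:
i: (-11)·(-4) - (-11)·2 = 44 - (-22) = 66
j: (-11)·11 - (-11)·(-4) = -121 - 44 = -165
k: (-11)·2 - (-11)·11 = -22 - (-121) = 99
q × r = (66, -165, 99)
p · (q × r) = 14·66 + (-2)·(-165) + (-5)·99 = 924 + 330 - 495 = 759

759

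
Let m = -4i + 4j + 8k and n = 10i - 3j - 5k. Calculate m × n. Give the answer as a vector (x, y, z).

(4, 60, -28)

i: 4·(-5) - 8·(-3) = -20 - (-24) = 4
j: 8·10 - (-4)·(-5) = 80 - 20 = 60
k: (-4)·(-3) - 4·10 = 12 - 40 = -28
m × n = (4, 60, -28)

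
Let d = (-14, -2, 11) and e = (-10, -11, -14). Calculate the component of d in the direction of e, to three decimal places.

0.392

d · e = (-14)·(-10) + (-2)·(-11) + 11·(-14) = 140 + 22 - 154 = 8
|e| = √(100 + 121 + 196) = √417 ≈ 20.4206
comp_e d = 8 / √417 ≈ 0.392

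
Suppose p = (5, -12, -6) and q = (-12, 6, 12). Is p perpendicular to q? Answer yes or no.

p · q = 5·(-12) + (-12)·6 + (-6)·12 = -60 - 72 - 72 = -204
Nonzero, so the vectors are not orthogonal.

no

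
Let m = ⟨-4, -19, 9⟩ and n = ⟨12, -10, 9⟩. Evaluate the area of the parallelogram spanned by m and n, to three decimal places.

314.835

i: (-19)·9 - 9·(-10) = -171 - (-90) = -81
j: 9·12 - (-4)·9 = 108 - (-36) = 144
k: (-4)·(-10) - (-19)·12 = 40 - (-228) = 268
m × n = (-81, 144, 268)
|m × n| = √((-81)² + 144² + 268²) = √99121 ≈ 314.8349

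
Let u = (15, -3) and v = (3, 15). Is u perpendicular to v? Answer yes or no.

yes

u · v = 15·3 + (-3)·15 = 45 - 45 = 0
Zero, so the vectors are orthogonal.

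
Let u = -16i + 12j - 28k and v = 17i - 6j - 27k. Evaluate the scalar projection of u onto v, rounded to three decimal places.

u · v = (-16)·17 + 12·(-6) + (-28)·(-27) = -272 - 72 + 756 = 412
|v| = √(289 + 36 + 729) = √1054 ≈ 32.4654
comp_v u = 412 / √1054 ≈ 12.690

12.690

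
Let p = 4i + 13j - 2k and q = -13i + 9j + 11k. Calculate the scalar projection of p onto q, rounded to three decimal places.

2.232

p · q = 4·(-13) + 13·9 + (-2)·11 = -52 + 117 - 22 = 43
|q| = √(169 + 81 + 121) = √371 ≈ 19.2614
comp_q p = 43 / √371 ≈ 2.232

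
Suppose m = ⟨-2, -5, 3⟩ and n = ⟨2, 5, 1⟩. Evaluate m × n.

i: (-5)·1 - 3·5 = -5 - 15 = -20
j: 3·2 - (-2)·1 = 6 - (-2) = 8
k: (-2)·5 - (-5)·2 = -10 - (-10) = 0
m × n = (-20, 8, 0)

(-20, 8, 0)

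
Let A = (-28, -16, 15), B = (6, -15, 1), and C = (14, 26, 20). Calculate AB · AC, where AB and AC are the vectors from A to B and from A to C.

1400

AB = B − A = (34, 1, -14)
AC = C − A = (42, 42, 5)
AB · AC = 34·42 + 1·42 + (-14)·5 = 1428 + 42 - 70 = 1400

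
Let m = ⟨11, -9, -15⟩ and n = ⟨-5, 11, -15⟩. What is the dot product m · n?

m · n = 11·(-5) + (-9)·11 + (-15)·(-15) = -55 - 99 + 225 = 71

71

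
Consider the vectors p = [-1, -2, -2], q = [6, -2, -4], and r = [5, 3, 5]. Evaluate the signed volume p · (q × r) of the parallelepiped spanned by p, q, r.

42

q × r:
i: (-2)·5 - (-4)·3 = -10 - (-12) = 2
j: (-4)·5 - 6·5 = -20 - 30 = -50
k: 6·3 - (-2)·5 = 18 - (-10) = 28
q × r = (2, -50, 28)
p · (q × r) = (-1)·2 + (-2)·(-50) + (-2)·28 = -2 + 100 - 56 = 42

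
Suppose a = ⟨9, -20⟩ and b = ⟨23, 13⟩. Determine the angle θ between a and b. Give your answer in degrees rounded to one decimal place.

95.2

a · b = 9·23 + (-20)·13 = 207 - 260 = -53
|a|² = 81 + 400 = 481,  |a| = √481 ≈ 21.931712
|b|² = 529 + 169 = 698,  |b| = √698 ≈ 26.419690
cos θ = -53 / (21.931712 · 26.419690) ≈ -0.09147
θ = arccos(-0.09147) ≈ 95.2°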